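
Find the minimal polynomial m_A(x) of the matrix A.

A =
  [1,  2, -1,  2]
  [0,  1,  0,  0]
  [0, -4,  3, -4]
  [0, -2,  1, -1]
x^2 - 2*x + 1

The characteristic polynomial is χ_A(x) = (x - 1)^4, so the eigenvalues are known. The minimal polynomial is
  m_A(x) = Π_λ (x − λ)^{k_λ}
where k_λ is the size of the *largest* Jordan block for λ (equivalently, the smallest k with (A − λI)^k v = 0 for every generalised eigenvector v of λ).

  λ = 1: largest Jordan block has size 2, contributing (x − 1)^2

So m_A(x) = (x - 1)^2 = x^2 - 2*x + 1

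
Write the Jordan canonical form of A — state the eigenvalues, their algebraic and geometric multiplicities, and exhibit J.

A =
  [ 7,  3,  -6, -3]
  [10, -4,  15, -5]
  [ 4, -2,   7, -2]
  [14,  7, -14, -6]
J_3(1) ⊕ J_1(1)

The characteristic polynomial is
  det(x·I − A) = x^4 - 4*x^3 + 6*x^2 - 4*x + 1 = (x - 1)^4

Eigenvalues and multiplicities (the geometric multiplicity of λ is n − rank(A − λI), which equals the number of Jordan blocks for λ):
  λ = 1: algebraic multiplicity = 4, geometric multiplicity = 2

Determining the block sizes for each eigenvalue:
  λ = 1: with am = 4 and gm = 2, the partition is not yet determined (e.g. several partitions of 4 into 2 parts exist). Let N = A − (1)·I. Computing rank(N^1) = 2, rank(N^2) = 1, rank(N^3) = 0; the number of blocks of size ≥ j is rank(N^{j−1}) − rank(N^j), giving [2, 1, 1]. So we have 1 block(s) of size 3, 1 block(s) of size 1 → block sizes [3, 1]

Assembling the blocks gives a Jordan form
J =
  [1, 1, 0, 0]
  [0, 1, 1, 0]
  [0, 0, 1, 0]
  [0, 0, 0, 1]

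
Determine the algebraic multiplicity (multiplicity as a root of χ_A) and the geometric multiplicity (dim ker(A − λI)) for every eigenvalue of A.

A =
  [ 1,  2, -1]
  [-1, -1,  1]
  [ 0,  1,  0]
λ = 0: alg = 3, geom = 1

Step 1 — factor the characteristic polynomial to read off the algebraic multiplicities:
  χ_A(x) = x^3

Step 2 — compute geometric multiplicities via the rank-nullity identity g(λ) = n − rank(A − λI):
  rank(A − (0)·I) = 2, so dim ker(A − (0)·I) = n − 2 = 1

Summary:
  λ = 0: algebraic multiplicity = 3, geometric multiplicity = 1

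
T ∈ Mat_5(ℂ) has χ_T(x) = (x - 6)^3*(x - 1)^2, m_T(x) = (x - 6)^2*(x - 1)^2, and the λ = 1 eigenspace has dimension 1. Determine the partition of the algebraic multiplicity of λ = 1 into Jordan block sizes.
Block sizes for λ = 1: [2]

Step 1 — from the characteristic polynomial, algebraic multiplicity of λ = 1 is 2. From dim ker(T − (1)·I) = 1, there are exactly 1 Jordan blocks for λ = 1.
Step 2 — from the minimal polynomial, the factor (x − 1)^2 tells us the largest block for λ = 1 has size 2.
Step 3 — with total size 2, 1 blocks, and largest block 2, the block sizes (in nonincreasing order) are [2].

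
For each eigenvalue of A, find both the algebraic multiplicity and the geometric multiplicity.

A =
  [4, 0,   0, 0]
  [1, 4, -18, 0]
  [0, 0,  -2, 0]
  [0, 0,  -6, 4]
λ = -2: alg = 1, geom = 1; λ = 4: alg = 3, geom = 2

Step 1 — factor the characteristic polynomial to read off the algebraic multiplicities:
  χ_A(x) = (x - 4)^3*(x + 2)

Step 2 — compute geometric multiplicities via the rank-nullity identity g(λ) = n − rank(A − λI):
  rank(A − (-2)·I) = 3, so dim ker(A − (-2)·I) = n − 3 = 1
  rank(A − (4)·I) = 2, so dim ker(A − (4)·I) = n − 2 = 2

Summary:
  λ = -2: algebraic multiplicity = 1, geometric multiplicity = 1
  λ = 4: algebraic multiplicity = 3, geometric multiplicity = 2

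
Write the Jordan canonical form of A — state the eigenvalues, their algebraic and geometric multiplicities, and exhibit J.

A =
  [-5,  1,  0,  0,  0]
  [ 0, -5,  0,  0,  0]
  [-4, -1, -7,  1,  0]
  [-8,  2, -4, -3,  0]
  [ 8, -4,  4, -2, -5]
J_2(-5) ⊕ J_2(-5) ⊕ J_1(-5)

The characteristic polynomial is
  det(x·I − A) = x^5 + 25*x^4 + 250*x^3 + 1250*x^2 + 3125*x + 3125 = (x + 5)^5

Eigenvalues and multiplicities (the geometric multiplicity of λ is n − rank(A − λI), which equals the number of Jordan blocks for λ):
  λ = -5: algebraic multiplicity = 5, geometric multiplicity = 3

Determining the block sizes for each eigenvalue:
  λ = -5: with am = 5 and gm = 3, the partition is not yet determined (e.g. several partitions of 5 into 3 parts exist). Let N = A − (-5)·I. Computing rank(N^1) = 2, rank(N^2) = 0; the number of blocks of size ≥ j is rank(N^{j−1}) − rank(N^j), giving [3, 2]. So we have 2 block(s) of size 2, 1 block(s) of size 1 → block sizes [2, 2, 1]

Assembling the blocks gives a Jordan form
J =
  [-5,  1,  0,  0,  0]
  [ 0, -5,  0,  0,  0]
  [ 0,  0, -5,  1,  0]
  [ 0,  0,  0, -5,  0]
  [ 0,  0,  0,  0, -5]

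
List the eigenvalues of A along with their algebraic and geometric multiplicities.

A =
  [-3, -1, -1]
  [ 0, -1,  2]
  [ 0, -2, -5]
λ = -3: alg = 3, geom = 2

Step 1 — factor the characteristic polynomial to read off the algebraic multiplicities:
  χ_A(x) = (x + 3)^3

Step 2 — compute geometric multiplicities via the rank-nullity identity g(λ) = n − rank(A − λI):
  rank(A − (-3)·I) = 1, so dim ker(A − (-3)·I) = n − 1 = 2

Summary:
  λ = -3: algebraic multiplicity = 3, geometric multiplicity = 2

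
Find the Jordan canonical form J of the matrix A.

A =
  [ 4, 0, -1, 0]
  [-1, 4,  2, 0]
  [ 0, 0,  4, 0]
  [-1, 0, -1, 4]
J_3(4) ⊕ J_1(4)

The characteristic polynomial is
  det(x·I − A) = x^4 - 16*x^3 + 96*x^2 - 256*x + 256 = (x - 4)^4

Eigenvalues and multiplicities (the geometric multiplicity of λ is n − rank(A − λI), which equals the number of Jordan blocks for λ):
  λ = 4: algebraic multiplicity = 4, geometric multiplicity = 2

Determining the block sizes for each eigenvalue:
  λ = 4: with am = 4 and gm = 2, the partition is not yet determined (e.g. several partitions of 4 into 2 parts exist). Let N = A − (4)·I. Computing rank(N^1) = 2, rank(N^2) = 1, rank(N^3) = 0; the number of blocks of size ≥ j is rank(N^{j−1}) − rank(N^j), giving [2, 1, 1]. So we have 1 block(s) of size 3, 1 block(s) of size 1 → block sizes [3, 1]

Assembling the blocks gives a Jordan form
J =
  [4, 1, 0, 0]
  [0, 4, 1, 0]
  [0, 0, 4, 0]
  [0, 0, 0, 4]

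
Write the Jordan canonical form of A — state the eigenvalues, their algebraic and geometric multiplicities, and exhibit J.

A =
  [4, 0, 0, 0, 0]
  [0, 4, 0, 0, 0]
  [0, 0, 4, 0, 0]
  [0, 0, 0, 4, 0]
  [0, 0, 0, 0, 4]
J_1(4) ⊕ J_1(4) ⊕ J_1(4) ⊕ J_1(4) ⊕ J_1(4)

The characteristic polynomial is
  det(x·I − A) = x^5 - 20*x^4 + 160*x^3 - 640*x^2 + 1280*x - 1024 = (x - 4)^5

Eigenvalues and multiplicities (the geometric multiplicity of λ is n − rank(A − λI), which equals the number of Jordan blocks for λ):
  λ = 4: algebraic multiplicity = 5, geometric multiplicity = 5

Determining the block sizes for each eigenvalue:
  λ = 4: gm = am = 5, so every block has size 1 → block sizes [1, 1, 1, 1, 1]

Assembling the blocks gives a Jordan form
J =
  [4, 0, 0, 0, 0]
  [0, 4, 0, 0, 0]
  [0, 0, 4, 0, 0]
  [0, 0, 0, 4, 0]
  [0, 0, 0, 0, 4]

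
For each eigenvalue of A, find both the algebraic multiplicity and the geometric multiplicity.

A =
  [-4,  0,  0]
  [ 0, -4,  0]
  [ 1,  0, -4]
λ = -4: alg = 3, geom = 2

Step 1 — factor the characteristic polynomial to read off the algebraic multiplicities:
  χ_A(x) = (x + 4)^3

Step 2 — compute geometric multiplicities via the rank-nullity identity g(λ) = n − rank(A − λI):
  rank(A − (-4)·I) = 1, so dim ker(A − (-4)·I) = n − 1 = 2

Summary:
  λ = -4: algebraic multiplicity = 3, geometric multiplicity = 2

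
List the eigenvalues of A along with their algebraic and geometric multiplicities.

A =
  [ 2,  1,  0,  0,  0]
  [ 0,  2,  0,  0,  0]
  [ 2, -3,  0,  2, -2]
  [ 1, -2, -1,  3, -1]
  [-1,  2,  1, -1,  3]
λ = 2: alg = 5, geom = 3

Step 1 — factor the characteristic polynomial to read off the algebraic multiplicities:
  χ_A(x) = (x - 2)^5

Step 2 — compute geometric multiplicities via the rank-nullity identity g(λ) = n − rank(A − λI):
  rank(A − (2)·I) = 2, so dim ker(A − (2)·I) = n − 2 = 3

Summary:
  λ = 2: algebraic multiplicity = 5, geometric multiplicity = 3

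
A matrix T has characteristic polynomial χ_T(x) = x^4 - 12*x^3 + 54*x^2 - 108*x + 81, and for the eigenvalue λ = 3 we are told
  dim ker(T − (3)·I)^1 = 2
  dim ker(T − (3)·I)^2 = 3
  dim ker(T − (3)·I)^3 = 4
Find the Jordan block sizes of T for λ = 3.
Block sizes for λ = 3: [3, 1]

From the dimensions of kernels of powers, the number of Jordan blocks of size at least j is d_j − d_{j−1} where d_j = dim ker(N^j) (with d_0 = 0). Computing the differences gives [2, 1, 1].
The number of blocks of size exactly k is (#blocks of size ≥ k) − (#blocks of size ≥ k + 1), so the partition is: 1 block(s) of size 1, 1 block(s) of size 3.
In nonincreasing order the block sizes are [3, 1].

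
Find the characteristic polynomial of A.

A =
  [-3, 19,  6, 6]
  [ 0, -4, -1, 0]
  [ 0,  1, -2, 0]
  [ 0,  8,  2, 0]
x^4 + 9*x^3 + 27*x^2 + 27*x

Expanding det(x·I − A) (e.g. by cofactor expansion or by noting that A is similar to its Jordan form J, which has the same characteristic polynomial as A) gives
  χ_A(x) = x^4 + 9*x^3 + 27*x^2 + 27*x
which factors as x*(x + 3)^3. The eigenvalues (with algebraic multiplicities) are λ = -3 with multiplicity 3, λ = 0 with multiplicity 1.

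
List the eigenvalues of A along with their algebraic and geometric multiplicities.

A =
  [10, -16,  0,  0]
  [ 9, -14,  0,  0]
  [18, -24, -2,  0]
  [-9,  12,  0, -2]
λ = -2: alg = 4, geom = 3

Step 1 — factor the characteristic polynomial to read off the algebraic multiplicities:
  χ_A(x) = (x + 2)^4

Step 2 — compute geometric multiplicities via the rank-nullity identity g(λ) = n − rank(A − λI):
  rank(A − (-2)·I) = 1, so dim ker(A − (-2)·I) = n − 1 = 3

Summary:
  λ = -2: algebraic multiplicity = 4, geometric multiplicity = 3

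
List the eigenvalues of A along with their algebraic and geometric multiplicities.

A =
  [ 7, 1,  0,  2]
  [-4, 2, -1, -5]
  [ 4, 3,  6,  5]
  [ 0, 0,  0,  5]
λ = 5: alg = 4, geom = 2

Step 1 — factor the characteristic polynomial to read off the algebraic multiplicities:
  χ_A(x) = (x - 5)^4

Step 2 — compute geometric multiplicities via the rank-nullity identity g(λ) = n − rank(A − λI):
  rank(A − (5)·I) = 2, so dim ker(A − (5)·I) = n − 2 = 2

Summary:
  λ = 5: algebraic multiplicity = 4, geometric multiplicity = 2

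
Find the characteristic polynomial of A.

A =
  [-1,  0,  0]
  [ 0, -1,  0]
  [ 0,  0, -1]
x^3 + 3*x^2 + 3*x + 1

Expanding det(x·I − A) (e.g. by cofactor expansion or by noting that A is similar to its Jordan form J, which has the same characteristic polynomial as A) gives
  χ_A(x) = x^3 + 3*x^2 + 3*x + 1
which factors as (x + 1)^3. The eigenvalues (with algebraic multiplicities) are λ = -1 with multiplicity 3.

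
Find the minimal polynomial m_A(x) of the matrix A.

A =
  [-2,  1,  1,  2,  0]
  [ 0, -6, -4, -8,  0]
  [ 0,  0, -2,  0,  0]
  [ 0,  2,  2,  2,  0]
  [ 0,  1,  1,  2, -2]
x^2 + 4*x + 4

The characteristic polynomial is χ_A(x) = (x + 2)^5, so the eigenvalues are known. The minimal polynomial is
  m_A(x) = Π_λ (x − λ)^{k_λ}
where k_λ is the size of the *largest* Jordan block for λ (equivalently, the smallest k with (A − λI)^k v = 0 for every generalised eigenvector v of λ).

  λ = -2: largest Jordan block has size 2, contributing (x + 2)^2

So m_A(x) = (x + 2)^2 = x^2 + 4*x + 4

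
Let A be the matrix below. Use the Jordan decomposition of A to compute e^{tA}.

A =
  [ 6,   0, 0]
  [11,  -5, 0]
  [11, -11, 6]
e^{tA} =
  [exp(6*t), 0, 0]
  [exp(6*t) - exp(-5*t), exp(-5*t), 0]
  [exp(6*t) - exp(-5*t), -exp(6*t) + exp(-5*t), exp(6*t)]

Strategy: write A = P · J · P⁻¹ where J is a Jordan canonical form, so e^{tA} = P · e^{tJ} · P⁻¹, and e^{tJ} can be computed block-by-block.

A has Jordan form
J =
  [-5, 0, 0]
  [ 0, 6, 0]
  [ 0, 0, 6]
(up to reordering of blocks).

Per-block formulas:
  For a 1×1 block at λ = -5: exp(t · [-5]) = [e^(-5t)].
  For a 1×1 block at λ = 6: exp(t · [6]) = [e^(6t)].

After assembling e^{tJ} and conjugating by P, we get:

e^{tA} =
  [exp(6*t), 0, 0]
  [exp(6*t) - exp(-5*t), exp(-5*t), 0]
  [exp(6*t) - exp(-5*t), -exp(6*t) + exp(-5*t), exp(6*t)]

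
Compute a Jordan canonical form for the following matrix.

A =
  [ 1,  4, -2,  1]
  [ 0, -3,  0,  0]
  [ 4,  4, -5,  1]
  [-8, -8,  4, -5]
J_2(-3) ⊕ J_1(-3) ⊕ J_1(-3)

The characteristic polynomial is
  det(x·I − A) = x^4 + 12*x^3 + 54*x^2 + 108*x + 81 = (x + 3)^4

Eigenvalues and multiplicities (the geometric multiplicity of λ is n − rank(A − λI), which equals the number of Jordan blocks for λ):
  λ = -3: algebraic multiplicity = 4, geometric multiplicity = 3

Determining the block sizes for each eigenvalue:
  λ = -3: 3 blocks summing to 4 forces exactly one block of size 2 and the rest size 1 → block sizes [2, 1, 1]

Assembling the blocks gives a Jordan form
J =
  [-3,  1,  0,  0]
  [ 0, -3,  0,  0]
  [ 0,  0, -3,  0]
  [ 0,  0,  0, -3]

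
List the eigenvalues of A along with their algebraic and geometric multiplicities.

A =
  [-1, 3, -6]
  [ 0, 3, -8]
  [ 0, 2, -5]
λ = -1: alg = 3, geom = 2

Step 1 — factor the characteristic polynomial to read off the algebraic multiplicities:
  χ_A(x) = (x + 1)^3

Step 2 — compute geometric multiplicities via the rank-nullity identity g(λ) = n − rank(A − λI):
  rank(A − (-1)·I) = 1, so dim ker(A − (-1)·I) = n − 1 = 2

Summary:
  λ = -1: algebraic multiplicity = 3, geometric multiplicity = 2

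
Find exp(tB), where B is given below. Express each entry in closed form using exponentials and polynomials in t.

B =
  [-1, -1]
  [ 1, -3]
e^{tB} =
  [t*exp(-2*t) + exp(-2*t), -t*exp(-2*t)]
  [t*exp(-2*t), -t*exp(-2*t) + exp(-2*t)]

Strategy: write B = P · J · P⁻¹ where J is a Jordan canonical form, so e^{tB} = P · e^{tJ} · P⁻¹, and e^{tJ} can be computed block-by-block.

B has Jordan form
J =
  [-2,  1]
  [ 0, -2]
(up to reordering of blocks).

Per-block formulas:
  For a 2×2 Jordan block J_2(-2): exp(t · J_2(-2)) = e^(-2t)·(I + t·N), where N is the 2×2 nilpotent shift.

After assembling e^{tJ} and conjugating by P, we get:

e^{tB} =
  [t*exp(-2*t) + exp(-2*t), -t*exp(-2*t)]
  [t*exp(-2*t), -t*exp(-2*t) + exp(-2*t)]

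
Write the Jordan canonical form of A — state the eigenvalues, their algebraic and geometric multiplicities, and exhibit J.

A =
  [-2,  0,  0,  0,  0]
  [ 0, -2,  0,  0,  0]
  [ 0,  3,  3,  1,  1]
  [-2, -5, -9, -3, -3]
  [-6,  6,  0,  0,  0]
J_1(-2) ⊕ J_1(-2) ⊕ J_2(0) ⊕ J_1(0)

The characteristic polynomial is
  det(x·I − A) = x^5 + 4*x^4 + 4*x^3 = x^3*(x + 2)^2

Eigenvalues and multiplicities (the geometric multiplicity of λ is n − rank(A − λI), which equals the number of Jordan blocks for λ):
  λ = -2: algebraic multiplicity = 2, geometric multiplicity = 2
  λ = 0: algebraic multiplicity = 3, geometric multiplicity = 2

Determining the block sizes for each eigenvalue:
  λ = -2: gm = am = 2, so every block has size 1 → block sizes [1, 1]
  λ = 0: 2 blocks summing to 3 forces exactly one block of size 2 and the rest size 1 → block sizes [2, 1]

Assembling the blocks gives a Jordan form
J =
  [-2,  0, 0, 0, 0]
  [ 0, -2, 0, 0, 0]
  [ 0,  0, 0, 1, 0]
  [ 0,  0, 0, 0, 0]
  [ 0,  0, 0, 0, 0]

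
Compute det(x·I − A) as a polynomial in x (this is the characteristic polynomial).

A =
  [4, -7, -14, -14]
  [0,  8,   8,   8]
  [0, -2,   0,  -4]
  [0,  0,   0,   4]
x^4 - 16*x^3 + 96*x^2 - 256*x + 256

Expanding det(x·I − A) (e.g. by cofactor expansion or by noting that A is similar to its Jordan form J, which has the same characteristic polynomial as A) gives
  χ_A(x) = x^4 - 16*x^3 + 96*x^2 - 256*x + 256
which factors as (x - 4)^4. The eigenvalues (with algebraic multiplicities) are λ = 4 with multiplicity 4.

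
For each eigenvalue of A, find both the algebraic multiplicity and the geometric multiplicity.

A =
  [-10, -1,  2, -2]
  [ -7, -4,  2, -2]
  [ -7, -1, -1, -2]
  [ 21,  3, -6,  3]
λ = -3: alg = 4, geom = 3

Step 1 — factor the characteristic polynomial to read off the algebraic multiplicities:
  χ_A(x) = (x + 3)^4

Step 2 — compute geometric multiplicities via the rank-nullity identity g(λ) = n − rank(A − λI):
  rank(A − (-3)·I) = 1, so dim ker(A − (-3)·I) = n − 1 = 3

Summary:
  λ = -3: algebraic multiplicity = 4, geometric multiplicity = 3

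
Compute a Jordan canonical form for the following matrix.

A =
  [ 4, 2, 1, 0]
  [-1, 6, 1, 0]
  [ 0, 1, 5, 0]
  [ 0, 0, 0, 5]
J_3(5) ⊕ J_1(5)

The characteristic polynomial is
  det(x·I − A) = x^4 - 20*x^3 + 150*x^2 - 500*x + 625 = (x - 5)^4

Eigenvalues and multiplicities (the geometric multiplicity of λ is n − rank(A − λI), which equals the number of Jordan blocks for λ):
  λ = 5: algebraic multiplicity = 4, geometric multiplicity = 2

Determining the block sizes for each eigenvalue:
  λ = 5: with am = 4 and gm = 2, the partition is not yet determined (e.g. several partitions of 4 into 2 parts exist). Let N = A − (5)·I. Computing rank(N^1) = 2, rank(N^2) = 1, rank(N^3) = 0; the number of blocks of size ≥ j is rank(N^{j−1}) − rank(N^j), giving [2, 1, 1]. So we have 1 block(s) of size 3, 1 block(s) of size 1 → block sizes [3, 1]

Assembling the blocks gives a Jordan form
J =
  [5, 1, 0, 0]
  [0, 5, 1, 0]
  [0, 0, 5, 0]
  [0, 0, 0, 5]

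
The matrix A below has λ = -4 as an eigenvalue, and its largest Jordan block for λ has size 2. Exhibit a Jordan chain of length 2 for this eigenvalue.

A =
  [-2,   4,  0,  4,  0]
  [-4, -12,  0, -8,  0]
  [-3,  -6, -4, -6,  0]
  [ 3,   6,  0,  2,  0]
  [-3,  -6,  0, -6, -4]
A Jordan chain for λ = -4 of length 2:
v_1 = (2, -4, -3, 3, -3)ᵀ
v_2 = (1, 0, 0, 0, 0)ᵀ

Let N = A − (-4)·I. We want v_2 with N^2 v_2 = 0 but N^1 v_2 ≠ 0; then v_{j-1} := N · v_j for j = 2, …, 2.

Pick v_2 = (1, 0, 0, 0, 0)ᵀ.
Then v_1 = N · v_2 = (2, -4, -3, 3, -3)ᵀ.

Sanity check: (A − (-4)·I) v_1 = (0, 0, 0, 0, 0)ᵀ = 0. ✓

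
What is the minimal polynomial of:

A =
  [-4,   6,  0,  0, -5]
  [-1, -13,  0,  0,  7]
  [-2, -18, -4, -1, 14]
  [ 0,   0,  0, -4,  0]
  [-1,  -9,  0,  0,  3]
x^4 + 18*x^3 + 121*x^2 + 360*x + 400

The characteristic polynomial is χ_A(x) = (x + 4)^3*(x + 5)^2, so the eigenvalues are known. The minimal polynomial is
  m_A(x) = Π_λ (x − λ)^{k_λ}
where k_λ is the size of the *largest* Jordan block for λ (equivalently, the smallest k with (A − λI)^k v = 0 for every generalised eigenvector v of λ).

  λ = -5: largest Jordan block has size 2, contributing (x + 5)^2
  λ = -4: largest Jordan block has size 2, contributing (x + 4)^2

So m_A(x) = (x + 4)^2*(x + 5)^2 = x^4 + 18*x^3 + 121*x^2 + 360*x + 400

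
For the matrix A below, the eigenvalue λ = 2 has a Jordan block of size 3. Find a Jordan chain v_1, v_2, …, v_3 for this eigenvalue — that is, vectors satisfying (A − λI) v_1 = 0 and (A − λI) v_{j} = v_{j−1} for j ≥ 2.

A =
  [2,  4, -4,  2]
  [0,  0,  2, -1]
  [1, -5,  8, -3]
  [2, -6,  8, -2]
A Jordan chain for λ = 2 of length 3:
v_1 = (0, 0, 2, 4)ᵀ
v_2 = (4, -2, -5, -6)ᵀ
v_3 = (0, 1, 0, 0)ᵀ

Let N = A − (2)·I. We want v_3 with N^3 v_3 = 0 but N^2 v_3 ≠ 0; then v_{j-1} := N · v_j for j = 3, …, 2.

Pick v_3 = (0, 1, 0, 0)ᵀ.
Then v_2 = N · v_3 = (4, -2, -5, -6)ᵀ.
Then v_1 = N · v_2 = (0, 0, 2, 4)ᵀ.

Sanity check: (A − (2)·I) v_1 = (0, 0, 0, 0)ᵀ = 0. ✓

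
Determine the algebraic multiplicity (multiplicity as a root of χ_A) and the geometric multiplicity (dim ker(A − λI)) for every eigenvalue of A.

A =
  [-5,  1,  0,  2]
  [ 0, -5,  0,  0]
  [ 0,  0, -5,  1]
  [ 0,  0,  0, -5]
λ = -5: alg = 4, geom = 2

Step 1 — factor the characteristic polynomial to read off the algebraic multiplicities:
  χ_A(x) = (x + 5)^4

Step 2 — compute geometric multiplicities via the rank-nullity identity g(λ) = n − rank(A − λI):
  rank(A − (-5)·I) = 2, so dim ker(A − (-5)·I) = n − 2 = 2

Summary:
  λ = -5: algebraic multiplicity = 4, geometric multiplicity = 2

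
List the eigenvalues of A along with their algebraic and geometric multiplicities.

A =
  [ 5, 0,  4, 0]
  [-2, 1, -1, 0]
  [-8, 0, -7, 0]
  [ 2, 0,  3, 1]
λ = -3: alg = 1, geom = 1; λ = 1: alg = 3, geom = 2

Step 1 — factor the characteristic polynomial to read off the algebraic multiplicities:
  χ_A(x) = (x - 1)^3*(x + 3)

Step 2 — compute geometric multiplicities via the rank-nullity identity g(λ) = n − rank(A − λI):
  rank(A − (-3)·I) = 3, so dim ker(A − (-3)·I) = n − 3 = 1
  rank(A − (1)·I) = 2, so dim ker(A − (1)·I) = n − 2 = 2

Summary:
  λ = -3: algebraic multiplicity = 1, geometric multiplicity = 1
  λ = 1: algebraic multiplicity = 3, geometric multiplicity = 2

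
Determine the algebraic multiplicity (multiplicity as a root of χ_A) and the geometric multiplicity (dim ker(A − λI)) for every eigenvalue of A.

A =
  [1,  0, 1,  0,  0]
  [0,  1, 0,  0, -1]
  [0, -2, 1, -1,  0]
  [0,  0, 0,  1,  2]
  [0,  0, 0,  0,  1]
λ = 1: alg = 5, geom = 2

Step 1 — factor the characteristic polynomial to read off the algebraic multiplicities:
  χ_A(x) = (x - 1)^5

Step 2 — compute geometric multiplicities via the rank-nullity identity g(λ) = n − rank(A − λI):
  rank(A − (1)·I) = 3, so dim ker(A − (1)·I) = n − 3 = 2

Summary:
  λ = 1: algebraic multiplicity = 5, geometric multiplicity = 2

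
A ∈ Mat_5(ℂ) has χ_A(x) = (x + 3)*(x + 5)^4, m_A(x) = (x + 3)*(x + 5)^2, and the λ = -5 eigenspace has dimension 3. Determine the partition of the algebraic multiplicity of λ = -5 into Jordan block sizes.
Block sizes for λ = -5: [2, 1, 1]

Step 1 — from the characteristic polynomial, algebraic multiplicity of λ = -5 is 4. From dim ker(A − (-5)·I) = 3, there are exactly 3 Jordan blocks for λ = -5.
Step 2 — from the minimal polynomial, the factor (x + 5)^2 tells us the largest block for λ = -5 has size 2.
Step 3 — with total size 4, 3 blocks, and largest block 2, the block sizes (in nonincreasing order) are [2, 1, 1].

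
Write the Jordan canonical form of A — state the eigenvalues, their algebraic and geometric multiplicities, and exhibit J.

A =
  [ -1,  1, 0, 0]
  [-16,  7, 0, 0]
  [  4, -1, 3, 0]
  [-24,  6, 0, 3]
J_2(3) ⊕ J_1(3) ⊕ J_1(3)

The characteristic polynomial is
  det(x·I − A) = x^4 - 12*x^3 + 54*x^2 - 108*x + 81 = (x - 3)^4

Eigenvalues and multiplicities (the geometric multiplicity of λ is n − rank(A − λI), which equals the number of Jordan blocks for λ):
  λ = 3: algebraic multiplicity = 4, geometric multiplicity = 3

Determining the block sizes for each eigenvalue:
  λ = 3: 3 blocks summing to 4 forces exactly one block of size 2 and the rest size 1 → block sizes [2, 1, 1]

Assembling the blocks gives a Jordan form
J =
  [3, 1, 0, 0]
  [0, 3, 0, 0]
  [0, 0, 3, 0]
  [0, 0, 0, 3]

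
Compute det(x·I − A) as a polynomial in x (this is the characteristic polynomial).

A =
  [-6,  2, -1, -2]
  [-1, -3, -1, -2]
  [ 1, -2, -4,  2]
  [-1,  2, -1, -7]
x^4 + 20*x^3 + 150*x^2 + 500*x + 625

Expanding det(x·I − A) (e.g. by cofactor expansion or by noting that A is similar to its Jordan form J, which has the same characteristic polynomial as A) gives
  χ_A(x) = x^4 + 20*x^3 + 150*x^2 + 500*x + 625
which factors as (x + 5)^4. The eigenvalues (with algebraic multiplicities) are λ = -5 with multiplicity 4.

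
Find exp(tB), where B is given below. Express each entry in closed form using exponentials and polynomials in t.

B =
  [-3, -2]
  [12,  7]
e^{tB} =
  [-2*exp(3*t) + 3*exp(t), -exp(3*t) + exp(t)]
  [6*exp(3*t) - 6*exp(t), 3*exp(3*t) - 2*exp(t)]

Strategy: write B = P · J · P⁻¹ where J is a Jordan canonical form, so e^{tB} = P · e^{tJ} · P⁻¹, and e^{tJ} can be computed block-by-block.

B has Jordan form
J =
  [1, 0]
  [0, 3]
(up to reordering of blocks).

Per-block formulas:
  For a 1×1 block at λ = 3: exp(t · [3]) = [e^(3t)].
  For a 1×1 block at λ = 1: exp(t · [1]) = [e^(1t)].

After assembling e^{tJ} and conjugating by P, we get:

e^{tB} =
  [-2*exp(3*t) + 3*exp(t), -exp(3*t) + exp(t)]
  [6*exp(3*t) - 6*exp(t), 3*exp(3*t) - 2*exp(t)]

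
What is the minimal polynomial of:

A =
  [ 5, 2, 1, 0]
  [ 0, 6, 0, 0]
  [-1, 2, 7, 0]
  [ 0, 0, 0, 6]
x^2 - 12*x + 36

The characteristic polynomial is χ_A(x) = (x - 6)^4, so the eigenvalues are known. The minimal polynomial is
  m_A(x) = Π_λ (x − λ)^{k_λ}
where k_λ is the size of the *largest* Jordan block for λ (equivalently, the smallest k with (A − λI)^k v = 0 for every generalised eigenvector v of λ).

  λ = 6: largest Jordan block has size 2, contributing (x − 6)^2

So m_A(x) = (x - 6)^2 = x^2 - 12*x + 36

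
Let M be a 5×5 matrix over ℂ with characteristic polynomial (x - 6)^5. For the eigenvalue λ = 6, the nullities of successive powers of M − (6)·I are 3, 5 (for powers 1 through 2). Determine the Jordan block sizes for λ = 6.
Block sizes for λ = 6: [2, 2, 1]

From the dimensions of kernels of powers, the number of Jordan blocks of size at least j is d_j − d_{j−1} where d_j = dim ker(N^j) (with d_0 = 0). Computing the differences gives [3, 2].
The number of blocks of size exactly k is (#blocks of size ≥ k) − (#blocks of size ≥ k + 1), so the partition is: 1 block(s) of size 1, 2 block(s) of size 2.
In nonincreasing order the block sizes are [2, 2, 1].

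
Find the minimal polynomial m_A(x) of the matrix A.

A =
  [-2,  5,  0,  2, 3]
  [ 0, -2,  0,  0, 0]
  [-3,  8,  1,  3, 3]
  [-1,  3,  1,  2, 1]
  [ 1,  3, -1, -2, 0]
x^5 + x^4 - 5*x^3 - x^2 + 8*x - 4

The characteristic polynomial is χ_A(x) = (x - 1)^3*(x + 2)^2, so the eigenvalues are known. The minimal polynomial is
  m_A(x) = Π_λ (x − λ)^{k_λ}
where k_λ is the size of the *largest* Jordan block for λ (equivalently, the smallest k with (A − λI)^k v = 0 for every generalised eigenvector v of λ).

  λ = -2: largest Jordan block has size 2, contributing (x + 2)^2
  λ = 1: largest Jordan block has size 3, contributing (x − 1)^3

So m_A(x) = (x - 1)^3*(x + 2)^2 = x^5 + x^4 - 5*x^3 - x^2 + 8*x - 4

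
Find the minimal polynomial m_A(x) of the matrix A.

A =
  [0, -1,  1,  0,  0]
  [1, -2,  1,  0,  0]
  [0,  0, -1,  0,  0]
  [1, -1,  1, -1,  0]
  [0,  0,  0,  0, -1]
x^2 + 2*x + 1

The characteristic polynomial is χ_A(x) = (x + 1)^5, so the eigenvalues are known. The minimal polynomial is
  m_A(x) = Π_λ (x − λ)^{k_λ}
where k_λ is the size of the *largest* Jordan block for λ (equivalently, the smallest k with (A − λI)^k v = 0 for every generalised eigenvector v of λ).

  λ = -1: largest Jordan block has size 2, contributing (x + 1)^2

So m_A(x) = (x + 1)^2 = x^2 + 2*x + 1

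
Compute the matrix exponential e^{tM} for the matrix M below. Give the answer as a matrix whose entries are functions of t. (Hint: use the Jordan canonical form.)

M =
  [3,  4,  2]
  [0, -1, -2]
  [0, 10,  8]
e^{tM} =
  [exp(3*t), 4*exp(4*t) - 4*exp(3*t), 2*exp(4*t) - 2*exp(3*t)]
  [0, -4*exp(4*t) + 5*exp(3*t), -2*exp(4*t) + 2*exp(3*t)]
  [0, 10*exp(4*t) - 10*exp(3*t), 5*exp(4*t) - 4*exp(3*t)]

Strategy: write M = P · J · P⁻¹ where J is a Jordan canonical form, so e^{tM} = P · e^{tJ} · P⁻¹, and e^{tJ} can be computed block-by-block.

M has Jordan form
J =
  [3, 0, 0]
  [0, 3, 0]
  [0, 0, 4]
(up to reordering of blocks).

Per-block formulas:
  For a 1×1 block at λ = 3: exp(t · [3]) = [e^(3t)].
  For a 1×1 block at λ = 4: exp(t · [4]) = [e^(4t)].

After assembling e^{tJ} and conjugating by P, we get:

e^{tM} =
  [exp(3*t), 4*exp(4*t) - 4*exp(3*t), 2*exp(4*t) - 2*exp(3*t)]
  [0, -4*exp(4*t) + 5*exp(3*t), -2*exp(4*t) + 2*exp(3*t)]
  [0, 10*exp(4*t) - 10*exp(3*t), 5*exp(4*t) - 4*exp(3*t)]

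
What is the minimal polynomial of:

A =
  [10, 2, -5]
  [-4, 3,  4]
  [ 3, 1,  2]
x^3 - 15*x^2 + 75*x - 125

The characteristic polynomial is χ_A(x) = (x - 5)^3, so the eigenvalues are known. The minimal polynomial is
  m_A(x) = Π_λ (x − λ)^{k_λ}
where k_λ is the size of the *largest* Jordan block for λ (equivalently, the smallest k with (A − λI)^k v = 0 for every generalised eigenvector v of λ).

  λ = 5: largest Jordan block has size 3, contributing (x − 5)^3

So m_A(x) = (x - 5)^3 = x^3 - 15*x^2 + 75*x - 125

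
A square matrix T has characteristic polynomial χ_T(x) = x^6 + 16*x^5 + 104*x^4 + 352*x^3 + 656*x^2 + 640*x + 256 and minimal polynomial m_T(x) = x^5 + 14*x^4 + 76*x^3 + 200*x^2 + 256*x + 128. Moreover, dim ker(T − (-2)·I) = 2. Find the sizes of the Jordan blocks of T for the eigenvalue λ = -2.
Block sizes for λ = -2: [3, 1]

Step 1 — from the characteristic polynomial, algebraic multiplicity of λ = -2 is 4. From dim ker(T − (-2)·I) = 2, there are exactly 2 Jordan blocks for λ = -2.
Step 2 — from the minimal polynomial, the factor (x + 2)^3 tells us the largest block for λ = -2 has size 3.
Step 3 — with total size 4, 2 blocks, and largest block 3, the block sizes (in nonincreasing order) are [3, 1].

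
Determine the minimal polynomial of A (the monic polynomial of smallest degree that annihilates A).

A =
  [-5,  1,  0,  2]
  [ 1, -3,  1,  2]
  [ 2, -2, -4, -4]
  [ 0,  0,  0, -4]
x^3 + 12*x^2 + 48*x + 64

The characteristic polynomial is χ_A(x) = (x + 4)^4, so the eigenvalues are known. The minimal polynomial is
  m_A(x) = Π_λ (x − λ)^{k_λ}
where k_λ is the size of the *largest* Jordan block for λ (equivalently, the smallest k with (A − λI)^k v = 0 for every generalised eigenvector v of λ).

  λ = -4: largest Jordan block has size 3, contributing (x + 4)^3

So m_A(x) = (x + 4)^3 = x^3 + 12*x^2 + 48*x + 64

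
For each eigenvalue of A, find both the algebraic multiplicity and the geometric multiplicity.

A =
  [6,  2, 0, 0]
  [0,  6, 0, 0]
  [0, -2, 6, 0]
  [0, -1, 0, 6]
λ = 6: alg = 4, geom = 3

Step 1 — factor the characteristic polynomial to read off the algebraic multiplicities:
  χ_A(x) = (x - 6)^4

Step 2 — compute geometric multiplicities via the rank-nullity identity g(λ) = n − rank(A − λI):
  rank(A − (6)·I) = 1, so dim ker(A − (6)·I) = n − 1 = 3

Summary:
  λ = 6: algebraic multiplicity = 4, geometric multiplicity = 3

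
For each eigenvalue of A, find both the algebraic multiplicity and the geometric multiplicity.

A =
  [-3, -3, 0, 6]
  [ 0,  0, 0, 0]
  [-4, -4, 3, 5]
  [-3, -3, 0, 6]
λ = 0: alg = 2, geom = 2; λ = 3: alg = 2, geom = 1

Step 1 — factor the characteristic polynomial to read off the algebraic multiplicities:
  χ_A(x) = x^2*(x - 3)^2

Step 2 — compute geometric multiplicities via the rank-nullity identity g(λ) = n − rank(A − λI):
  rank(A − (0)·I) = 2, so dim ker(A − (0)·I) = n − 2 = 2
  rank(A − (3)·I) = 3, so dim ker(A − (3)·I) = n − 3 = 1

Summary:
  λ = 0: algebraic multiplicity = 2, geometric multiplicity = 2
  λ = 3: algebraic multiplicity = 2, geometric multiplicity = 1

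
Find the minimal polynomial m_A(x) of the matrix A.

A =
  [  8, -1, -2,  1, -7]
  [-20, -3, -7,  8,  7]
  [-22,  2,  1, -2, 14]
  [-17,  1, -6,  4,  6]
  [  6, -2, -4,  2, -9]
x^5 - x^4 - 38*x^3 - 18*x^2 + 405*x + 675

The characteristic polynomial is χ_A(x) = (x - 5)^2*(x + 3)^3, so the eigenvalues are known. The minimal polynomial is
  m_A(x) = Π_λ (x − λ)^{k_λ}
where k_λ is the size of the *largest* Jordan block for λ (equivalently, the smallest k with (A − λI)^k v = 0 for every generalised eigenvector v of λ).

  λ = -3: largest Jordan block has size 3, contributing (x + 3)^3
  λ = 5: largest Jordan block has size 2, contributing (x − 5)^2

So m_A(x) = (x - 5)^2*(x + 3)^3 = x^5 - x^4 - 38*x^3 - 18*x^2 + 405*x + 675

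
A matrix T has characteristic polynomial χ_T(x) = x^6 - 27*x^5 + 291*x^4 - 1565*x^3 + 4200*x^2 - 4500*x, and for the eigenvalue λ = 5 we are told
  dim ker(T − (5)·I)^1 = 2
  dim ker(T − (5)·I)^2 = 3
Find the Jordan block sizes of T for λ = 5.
Block sizes for λ = 5: [2, 1]

From the dimensions of kernels of powers, the number of Jordan blocks of size at least j is d_j − d_{j−1} where d_j = dim ker(N^j) (with d_0 = 0). Computing the differences gives [2, 1].
The number of blocks of size exactly k is (#blocks of size ≥ k) − (#blocks of size ≥ k + 1), so the partition is: 1 block(s) of size 1, 1 block(s) of size 2.
In nonincreasing order the block sizes are [2, 1].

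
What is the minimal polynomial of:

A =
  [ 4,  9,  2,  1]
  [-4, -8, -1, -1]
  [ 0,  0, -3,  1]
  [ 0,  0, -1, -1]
x^2 + 4*x + 4

The characteristic polynomial is χ_A(x) = (x + 2)^4, so the eigenvalues are known. The minimal polynomial is
  m_A(x) = Π_λ (x − λ)^{k_λ}
where k_λ is the size of the *largest* Jordan block for λ (equivalently, the smallest k with (A − λI)^k v = 0 for every generalised eigenvector v of λ).

  λ = -2: largest Jordan block has size 2, contributing (x + 2)^2

So m_A(x) = (x + 2)^2 = x^2 + 4*x + 4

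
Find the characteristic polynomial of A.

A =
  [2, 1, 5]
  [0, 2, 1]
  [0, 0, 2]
x^3 - 6*x^2 + 12*x - 8

Expanding det(x·I − A) (e.g. by cofactor expansion or by noting that A is similar to its Jordan form J, which has the same characteristic polynomial as A) gives
  χ_A(x) = x^3 - 6*x^2 + 12*x - 8
which factors as (x - 2)^3. The eigenvalues (with algebraic multiplicities) are λ = 2 with multiplicity 3.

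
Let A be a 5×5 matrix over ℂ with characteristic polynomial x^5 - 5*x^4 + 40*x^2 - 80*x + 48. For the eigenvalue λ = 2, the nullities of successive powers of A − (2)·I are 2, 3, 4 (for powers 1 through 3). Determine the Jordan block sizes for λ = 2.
Block sizes for λ = 2: [3, 1]

From the dimensions of kernels of powers, the number of Jordan blocks of size at least j is d_j − d_{j−1} where d_j = dim ker(N^j) (with d_0 = 0). Computing the differences gives [2, 1, 1].
The number of blocks of size exactly k is (#blocks of size ≥ k) − (#blocks of size ≥ k + 1), so the partition is: 1 block(s) of size 1, 1 block(s) of size 3.
In nonincreasing order the block sizes are [3, 1].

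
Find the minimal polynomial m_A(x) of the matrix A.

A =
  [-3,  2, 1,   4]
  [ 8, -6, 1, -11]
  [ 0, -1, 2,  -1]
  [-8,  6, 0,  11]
x^3 - 3*x^2 + 3*x - 1

The characteristic polynomial is χ_A(x) = (x - 1)^4, so the eigenvalues are known. The minimal polynomial is
  m_A(x) = Π_λ (x − λ)^{k_λ}
where k_λ is the size of the *largest* Jordan block for λ (equivalently, the smallest k with (A − λI)^k v = 0 for every generalised eigenvector v of λ).

  λ = 1: largest Jordan block has size 3, contributing (x − 1)^3

So m_A(x) = (x - 1)^3 = x^3 - 3*x^2 + 3*x - 1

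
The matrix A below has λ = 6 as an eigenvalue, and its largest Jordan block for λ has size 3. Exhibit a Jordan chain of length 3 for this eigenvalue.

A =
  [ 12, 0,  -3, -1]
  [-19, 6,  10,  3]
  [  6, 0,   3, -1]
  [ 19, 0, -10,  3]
A Jordan chain for λ = 6 of length 3:
v_1 = (-1, 3, -1, -3)ᵀ
v_2 = (6, -19, 6, 19)ᵀ
v_3 = (1, 0, 0, 0)ᵀ

Let N = A − (6)·I. We want v_3 with N^3 v_3 = 0 but N^2 v_3 ≠ 0; then v_{j-1} := N · v_j for j = 3, …, 2.

Pick v_3 = (1, 0, 0, 0)ᵀ.
Then v_2 = N · v_3 = (6, -19, 6, 19)ᵀ.
Then v_1 = N · v_2 = (-1, 3, -1, -3)ᵀ.

Sanity check: (A − (6)·I) v_1 = (0, 0, 0, 0)ᵀ = 0. ✓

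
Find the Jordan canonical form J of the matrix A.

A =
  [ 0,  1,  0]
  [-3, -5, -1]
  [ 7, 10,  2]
J_3(-1)

The characteristic polynomial is
  det(x·I − A) = x^3 + 3*x^2 + 3*x + 1 = (x + 1)^3

Eigenvalues and multiplicities (the geometric multiplicity of λ is n − rank(A − λI), which equals the number of Jordan blocks for λ):
  λ = -1: algebraic multiplicity = 3, geometric multiplicity = 1

Determining the block sizes for each eigenvalue:
  λ = -1: one block (gm = 1), so the single block has size am = 3 → block sizes [3]

Assembling the blocks gives a Jordan form
J =
  [-1,  1,  0]
  [ 0, -1,  1]
  [ 0,  0, -1]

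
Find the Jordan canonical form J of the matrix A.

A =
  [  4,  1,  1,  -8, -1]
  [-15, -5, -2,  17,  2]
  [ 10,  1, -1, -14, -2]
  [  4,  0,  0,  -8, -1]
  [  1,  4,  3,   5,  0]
J_3(-2) ⊕ J_2(-2)

The characteristic polynomial is
  det(x·I − A) = x^5 + 10*x^4 + 40*x^3 + 80*x^2 + 80*x + 32 = (x + 2)^5

Eigenvalues and multiplicities (the geometric multiplicity of λ is n − rank(A − λI), which equals the number of Jordan blocks for λ):
  λ = -2: algebraic multiplicity = 5, geometric multiplicity = 2

Determining the block sizes for each eigenvalue:
  λ = -2: with am = 5 and gm = 2, the partition is not yet determined (e.g. several partitions of 5 into 2 parts exist). Let N = A − (-2)·I. Computing rank(N^1) = 3, rank(N^2) = 1, rank(N^3) = 0; the number of blocks of size ≥ j is rank(N^{j−1}) − rank(N^j), giving [2, 2, 1]. So we have 1 block(s) of size 3, 1 block(s) of size 2 → block sizes [3, 2]

Assembling the blocks gives a Jordan form
J =
  [-2,  1,  0,  0,  0]
  [ 0, -2,  1,  0,  0]
  [ 0,  0, -2,  0,  0]
  [ 0,  0,  0, -2,  1]
  [ 0,  0,  0,  0, -2]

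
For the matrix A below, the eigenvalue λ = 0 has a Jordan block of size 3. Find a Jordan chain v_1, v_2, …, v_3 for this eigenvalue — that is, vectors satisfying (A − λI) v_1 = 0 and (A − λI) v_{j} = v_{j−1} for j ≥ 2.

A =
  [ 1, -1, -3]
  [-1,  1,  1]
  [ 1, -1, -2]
A Jordan chain for λ = 0 of length 3:
v_1 = (-1, -1, 0)ᵀ
v_2 = (1, -1, 1)ᵀ
v_3 = (1, 0, 0)ᵀ

Let N = A − (0)·I. We want v_3 with N^3 v_3 = 0 but N^2 v_3 ≠ 0; then v_{j-1} := N · v_j for j = 3, …, 2.

Pick v_3 = (1, 0, 0)ᵀ.
Then v_2 = N · v_3 = (1, -1, 1)ᵀ.
Then v_1 = N · v_2 = (-1, -1, 0)ᵀ.

Sanity check: (A − (0)·I) v_1 = (0, 0, 0)ᵀ = 0. ✓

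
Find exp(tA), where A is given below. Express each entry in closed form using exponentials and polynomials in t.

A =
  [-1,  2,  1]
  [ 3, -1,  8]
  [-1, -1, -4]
e^{tA} =
  [3*t^2*exp(-2*t) + t*exp(-2*t) + exp(-2*t), 3*t^2*exp(-2*t)/2 + 2*t*exp(-2*t), 15*t^2*exp(-2*t)/2 + t*exp(-2*t)]
  [-t^2*exp(-2*t) + 3*t*exp(-2*t), -t^2*exp(-2*t)/2 + t*exp(-2*t) + exp(-2*t), -5*t^2*exp(-2*t)/2 + 8*t*exp(-2*t)]
  [-t^2*exp(-2*t) - t*exp(-2*t), -t^2*exp(-2*t)/2 - t*exp(-2*t), -5*t^2*exp(-2*t)/2 - 2*t*exp(-2*t) + exp(-2*t)]

Strategy: write A = P · J · P⁻¹ where J is a Jordan canonical form, so e^{tA} = P · e^{tJ} · P⁻¹, and e^{tJ} can be computed block-by-block.

A has Jordan form
J =
  [-2,  1,  0]
  [ 0, -2,  1]
  [ 0,  0, -2]
(up to reordering of blocks).

Per-block formulas:
  For a 3×3 Jordan block J_3(-2): exp(t · J_3(-2)) = e^(-2t)·(I + t·N + (t^2/2)·N^2), where N is the 3×3 nilpotent shift.

After assembling e^{tJ} and conjugating by P, we get:

e^{tA} =
  [3*t^2*exp(-2*t) + t*exp(-2*t) + exp(-2*t), 3*t^2*exp(-2*t)/2 + 2*t*exp(-2*t), 15*t^2*exp(-2*t)/2 + t*exp(-2*t)]
  [-t^2*exp(-2*t) + 3*t*exp(-2*t), -t^2*exp(-2*t)/2 + t*exp(-2*t) + exp(-2*t), -5*t^2*exp(-2*t)/2 + 8*t*exp(-2*t)]
  [-t^2*exp(-2*t) - t*exp(-2*t), -t^2*exp(-2*t)/2 - t*exp(-2*t), -5*t^2*exp(-2*t)/2 - 2*t*exp(-2*t) + exp(-2*t)]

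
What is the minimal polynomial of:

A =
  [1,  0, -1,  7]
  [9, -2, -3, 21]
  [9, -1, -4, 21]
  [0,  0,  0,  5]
x^4 - 17*x^2 - 36*x - 20

The characteristic polynomial is χ_A(x) = (x - 5)*(x + 1)*(x + 2)^2, so the eigenvalues are known. The minimal polynomial is
  m_A(x) = Π_λ (x − λ)^{k_λ}
where k_λ is the size of the *largest* Jordan block for λ (equivalently, the smallest k with (A − λI)^k v = 0 for every generalised eigenvector v of λ).

  λ = -2: largest Jordan block has size 2, contributing (x + 2)^2
  λ = -1: largest Jordan block has size 1, contributing (x + 1)
  λ = 5: largest Jordan block has size 1, contributing (x − 5)

So m_A(x) = (x - 5)*(x + 1)*(x + 2)^2 = x^4 - 17*x^2 - 36*x - 20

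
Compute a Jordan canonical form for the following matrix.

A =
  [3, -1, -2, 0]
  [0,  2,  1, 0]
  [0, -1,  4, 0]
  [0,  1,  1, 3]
J_3(3) ⊕ J_1(3)

The characteristic polynomial is
  det(x·I − A) = x^4 - 12*x^3 + 54*x^2 - 108*x + 81 = (x - 3)^4

Eigenvalues and multiplicities (the geometric multiplicity of λ is n − rank(A − λI), which equals the number of Jordan blocks for λ):
  λ = 3: algebraic multiplicity = 4, geometric multiplicity = 2

Determining the block sizes for each eigenvalue:
  λ = 3: with am = 4 and gm = 2, the partition is not yet determined (e.g. several partitions of 4 into 2 parts exist). Let N = A − (3)·I. Computing rank(N^1) = 2, rank(N^2) = 1, rank(N^3) = 0; the number of blocks of size ≥ j is rank(N^{j−1}) − rank(N^j), giving [2, 1, 1]. So we have 1 block(s) of size 3, 1 block(s) of size 1 → block sizes [3, 1]

Assembling the blocks gives a Jordan form
J =
  [3, 1, 0, 0]
  [0, 3, 1, 0]
  [0, 0, 3, 0]
  [0, 0, 0, 3]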